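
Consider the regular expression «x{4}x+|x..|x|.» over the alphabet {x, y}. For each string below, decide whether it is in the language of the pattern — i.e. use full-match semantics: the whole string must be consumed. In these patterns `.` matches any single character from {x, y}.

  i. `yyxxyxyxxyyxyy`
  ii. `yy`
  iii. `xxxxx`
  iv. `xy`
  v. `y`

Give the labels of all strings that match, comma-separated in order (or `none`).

iii, v

i → no match
ii. `yy` → no match
iii. `xxxxx` → match
iv. `xy` → no match
v. `y` → match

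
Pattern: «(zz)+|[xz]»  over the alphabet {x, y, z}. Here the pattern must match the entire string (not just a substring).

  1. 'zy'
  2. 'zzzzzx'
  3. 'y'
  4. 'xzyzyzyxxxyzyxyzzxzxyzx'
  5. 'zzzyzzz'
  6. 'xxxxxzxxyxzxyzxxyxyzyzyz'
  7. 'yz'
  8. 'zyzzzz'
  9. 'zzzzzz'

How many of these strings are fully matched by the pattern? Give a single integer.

1. 'zy' → no match
2. 'zzzzzx' → no match
3. 'y' → no match
4 → no match
5. 'zzzyzzz' → no match
6 → no match
7. 'yz' → no match
8. 'zyzzzz' → no match
9. 'zzzzzz' → match
Total matched: 1

1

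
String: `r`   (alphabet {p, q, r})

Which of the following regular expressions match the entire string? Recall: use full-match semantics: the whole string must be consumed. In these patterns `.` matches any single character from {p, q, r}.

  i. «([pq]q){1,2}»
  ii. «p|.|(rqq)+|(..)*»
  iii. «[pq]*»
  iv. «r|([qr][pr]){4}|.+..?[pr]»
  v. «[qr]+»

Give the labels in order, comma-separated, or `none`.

i → no match — must end with `q`
ii → match
iii → no match
iv → match
v → match

ii, iv, v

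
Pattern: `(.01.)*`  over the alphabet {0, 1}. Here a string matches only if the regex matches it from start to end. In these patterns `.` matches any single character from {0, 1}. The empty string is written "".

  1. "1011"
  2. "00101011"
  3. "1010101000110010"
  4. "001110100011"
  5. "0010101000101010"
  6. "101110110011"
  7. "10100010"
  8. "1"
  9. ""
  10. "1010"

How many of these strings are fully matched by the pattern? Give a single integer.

1 → match
2 → match
3 → match
4 → match
5 → match
6 → match
7 → match
8 → no match
9 → match
10 → match
Total matched: 9

9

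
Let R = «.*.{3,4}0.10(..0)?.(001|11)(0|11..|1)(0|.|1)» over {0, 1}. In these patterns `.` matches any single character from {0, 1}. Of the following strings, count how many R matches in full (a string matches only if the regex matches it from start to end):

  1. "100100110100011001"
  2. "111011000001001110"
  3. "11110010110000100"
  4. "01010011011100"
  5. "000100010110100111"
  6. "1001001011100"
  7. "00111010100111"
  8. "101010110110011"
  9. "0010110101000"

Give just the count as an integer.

1 → no match
2 → match
3 → match
4 → match
5 → match
6 → match
7 → no match
8 → no match
9 → no match
Total matched: 5

5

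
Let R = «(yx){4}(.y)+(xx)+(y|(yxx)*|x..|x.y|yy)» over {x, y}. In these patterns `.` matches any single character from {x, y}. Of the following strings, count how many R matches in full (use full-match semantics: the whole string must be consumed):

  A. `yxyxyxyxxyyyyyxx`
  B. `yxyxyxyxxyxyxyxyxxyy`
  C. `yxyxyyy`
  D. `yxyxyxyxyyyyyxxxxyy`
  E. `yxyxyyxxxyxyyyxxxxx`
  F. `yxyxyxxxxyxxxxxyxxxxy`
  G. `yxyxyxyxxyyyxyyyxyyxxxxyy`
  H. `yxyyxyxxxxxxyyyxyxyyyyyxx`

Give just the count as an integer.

2

A → match
B → match
C. `yxyxyyy` → no match
D → no match
E → no match
F → no match
G → no match
H → no match
Total matched: 2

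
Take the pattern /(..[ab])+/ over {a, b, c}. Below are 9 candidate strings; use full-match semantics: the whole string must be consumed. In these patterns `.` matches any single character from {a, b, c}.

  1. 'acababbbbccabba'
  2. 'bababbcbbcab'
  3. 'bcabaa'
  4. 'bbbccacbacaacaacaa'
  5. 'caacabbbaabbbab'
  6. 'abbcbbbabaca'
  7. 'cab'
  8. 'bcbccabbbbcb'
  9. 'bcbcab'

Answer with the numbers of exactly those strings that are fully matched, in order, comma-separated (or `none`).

1 → match
2 → match
3 → match
4 → match
5 → match
6 → match
7 → match
8 → match
9 → match

1, 2, 3, 4, 5, 6, 7, 8, 9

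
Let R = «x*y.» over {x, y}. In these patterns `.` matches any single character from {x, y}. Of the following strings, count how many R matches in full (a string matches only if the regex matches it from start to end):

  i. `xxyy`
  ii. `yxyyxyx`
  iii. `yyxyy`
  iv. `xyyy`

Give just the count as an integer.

i → match
ii → no match
iii → no match
iv → no match
Total matched: 1

1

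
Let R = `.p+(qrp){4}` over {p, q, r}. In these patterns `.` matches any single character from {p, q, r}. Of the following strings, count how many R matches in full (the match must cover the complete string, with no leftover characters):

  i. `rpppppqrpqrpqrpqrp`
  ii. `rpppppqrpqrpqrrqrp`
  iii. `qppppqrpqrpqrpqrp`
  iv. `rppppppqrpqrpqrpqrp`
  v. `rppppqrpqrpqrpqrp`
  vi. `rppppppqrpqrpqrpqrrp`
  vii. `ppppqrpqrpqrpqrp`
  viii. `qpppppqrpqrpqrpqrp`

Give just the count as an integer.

i → match
ii → no match
iii → match
iv → match
v → match
vi → no match — must end with `qrp`
vii → match
viii → match
Total matched: 6

6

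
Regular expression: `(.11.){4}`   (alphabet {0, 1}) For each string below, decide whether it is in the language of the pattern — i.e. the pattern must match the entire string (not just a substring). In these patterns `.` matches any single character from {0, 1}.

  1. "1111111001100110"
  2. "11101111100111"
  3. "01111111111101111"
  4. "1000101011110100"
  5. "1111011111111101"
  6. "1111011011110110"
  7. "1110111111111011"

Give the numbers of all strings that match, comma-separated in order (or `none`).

1, 6

1 → match
2 → no match
3 → no match
4 → no match
5 → no match
6 → match
7 → no match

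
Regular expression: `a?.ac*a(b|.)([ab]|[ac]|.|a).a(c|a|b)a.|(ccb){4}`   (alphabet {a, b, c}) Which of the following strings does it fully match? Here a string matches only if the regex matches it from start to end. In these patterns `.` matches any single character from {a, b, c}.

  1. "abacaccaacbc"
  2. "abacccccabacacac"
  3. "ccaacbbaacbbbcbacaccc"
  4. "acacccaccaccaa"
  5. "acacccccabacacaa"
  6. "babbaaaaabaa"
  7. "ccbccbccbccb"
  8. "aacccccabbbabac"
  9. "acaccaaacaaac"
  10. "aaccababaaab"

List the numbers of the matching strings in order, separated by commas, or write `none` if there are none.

1. "abacaccaacbc" → no match
2 → match
3 → no match
4 → no match
5 → match
6. "babbaaaaabaa" → no match
7. "ccbccbccbccb" → match
8 → match
9 → match
10. "aaccababaaab" → match

2, 5, 7, 8, 9, 10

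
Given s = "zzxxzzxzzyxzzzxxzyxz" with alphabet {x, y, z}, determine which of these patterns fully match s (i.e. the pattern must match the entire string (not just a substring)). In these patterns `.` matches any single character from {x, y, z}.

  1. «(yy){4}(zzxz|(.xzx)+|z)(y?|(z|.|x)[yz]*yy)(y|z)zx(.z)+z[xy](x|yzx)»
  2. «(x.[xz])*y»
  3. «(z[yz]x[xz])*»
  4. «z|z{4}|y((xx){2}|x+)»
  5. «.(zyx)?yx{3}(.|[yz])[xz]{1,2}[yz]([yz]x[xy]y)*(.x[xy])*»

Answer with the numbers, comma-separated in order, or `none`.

1 → no match — must start with "yy"
2 → no match — must end with "y"
3 → match
4 → no match
5 → no match

3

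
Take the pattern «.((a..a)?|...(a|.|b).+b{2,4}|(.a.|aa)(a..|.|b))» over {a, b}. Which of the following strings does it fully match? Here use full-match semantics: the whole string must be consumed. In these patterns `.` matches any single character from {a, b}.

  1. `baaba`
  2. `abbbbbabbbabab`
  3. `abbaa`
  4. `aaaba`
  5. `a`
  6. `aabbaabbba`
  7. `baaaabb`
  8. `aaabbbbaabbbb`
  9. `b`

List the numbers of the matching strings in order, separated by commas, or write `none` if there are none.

1, 4, 5, 7, 8, 9

1. `baaba` → match
2 → no match
3. `abbaa` → no match
4. `aaaba` → match
5. `a` → match
6. `aabbaabbba` → no match
7. `baaaabb` → match
8 → match
9. `b` → match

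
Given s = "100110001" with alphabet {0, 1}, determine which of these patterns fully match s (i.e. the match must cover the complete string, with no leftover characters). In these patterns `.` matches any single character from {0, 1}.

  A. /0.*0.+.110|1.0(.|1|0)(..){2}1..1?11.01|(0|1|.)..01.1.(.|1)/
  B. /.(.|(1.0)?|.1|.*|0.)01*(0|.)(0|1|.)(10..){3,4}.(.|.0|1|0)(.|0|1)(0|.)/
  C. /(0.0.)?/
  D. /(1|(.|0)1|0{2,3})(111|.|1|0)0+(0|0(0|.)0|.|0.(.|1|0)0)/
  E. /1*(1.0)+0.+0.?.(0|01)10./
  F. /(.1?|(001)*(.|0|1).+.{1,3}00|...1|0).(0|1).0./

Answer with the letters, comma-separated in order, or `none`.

A → no match
B → no match
C → no match
D → no match
E → no match
F → match

F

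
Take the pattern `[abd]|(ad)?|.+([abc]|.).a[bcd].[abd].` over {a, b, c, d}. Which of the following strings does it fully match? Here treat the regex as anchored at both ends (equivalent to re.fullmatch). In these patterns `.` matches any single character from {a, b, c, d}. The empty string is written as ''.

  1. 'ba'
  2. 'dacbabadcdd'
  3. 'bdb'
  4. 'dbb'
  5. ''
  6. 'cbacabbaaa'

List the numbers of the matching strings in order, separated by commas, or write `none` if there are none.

1 → no match
2 → match
3 → no match
4 → no match
5 → match
6 → no match

2, 5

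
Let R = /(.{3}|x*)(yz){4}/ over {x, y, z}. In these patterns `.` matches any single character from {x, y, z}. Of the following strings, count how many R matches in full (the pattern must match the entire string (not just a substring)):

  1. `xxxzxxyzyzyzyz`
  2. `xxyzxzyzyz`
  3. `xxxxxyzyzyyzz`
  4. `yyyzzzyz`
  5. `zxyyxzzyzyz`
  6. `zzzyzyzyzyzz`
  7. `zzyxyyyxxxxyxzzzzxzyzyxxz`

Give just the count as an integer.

0

1 → no match
2. `xxyzxzyzyz` → no match
3 → no match — must end with `yz`
4. `yyyzzzyz` → no match
5. `zxyyxzzyzyz` → no match
6. `zzzyzyzyzyzz` → no match — must end with `yz`
7 → no match — must end with `yz`
Total matched: 0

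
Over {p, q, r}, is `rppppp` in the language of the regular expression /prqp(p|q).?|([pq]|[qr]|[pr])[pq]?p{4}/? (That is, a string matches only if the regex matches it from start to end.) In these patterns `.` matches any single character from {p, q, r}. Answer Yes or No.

Yes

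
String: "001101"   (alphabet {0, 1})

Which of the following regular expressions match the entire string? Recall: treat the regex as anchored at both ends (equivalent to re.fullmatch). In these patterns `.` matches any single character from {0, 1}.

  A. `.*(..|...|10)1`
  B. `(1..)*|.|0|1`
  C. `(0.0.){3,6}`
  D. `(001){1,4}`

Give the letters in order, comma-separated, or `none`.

A

A → match
B → no match
C → no match
D → no match — must end with "001"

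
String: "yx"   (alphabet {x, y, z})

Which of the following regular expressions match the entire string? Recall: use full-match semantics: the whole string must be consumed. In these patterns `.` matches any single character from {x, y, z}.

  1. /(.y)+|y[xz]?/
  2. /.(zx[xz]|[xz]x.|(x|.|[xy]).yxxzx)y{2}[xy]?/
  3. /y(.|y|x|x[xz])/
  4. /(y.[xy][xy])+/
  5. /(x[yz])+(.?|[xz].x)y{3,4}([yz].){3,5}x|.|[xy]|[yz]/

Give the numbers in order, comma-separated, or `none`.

1 → match
2 → no match
3 → match
4 → no match
5 → no match

1, 3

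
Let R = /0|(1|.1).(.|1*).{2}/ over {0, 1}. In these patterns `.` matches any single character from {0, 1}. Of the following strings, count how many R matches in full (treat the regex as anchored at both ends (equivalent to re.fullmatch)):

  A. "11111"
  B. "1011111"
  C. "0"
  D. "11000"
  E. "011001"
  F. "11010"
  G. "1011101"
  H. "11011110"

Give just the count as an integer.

A. "11111" → match
B. "1011111" → match
C. "0" → match
D. "11000" → match
E. "011001" → match
F. "11010" → match
G. "1011101" → match
H. "11011110" → match
Total matched: 8

8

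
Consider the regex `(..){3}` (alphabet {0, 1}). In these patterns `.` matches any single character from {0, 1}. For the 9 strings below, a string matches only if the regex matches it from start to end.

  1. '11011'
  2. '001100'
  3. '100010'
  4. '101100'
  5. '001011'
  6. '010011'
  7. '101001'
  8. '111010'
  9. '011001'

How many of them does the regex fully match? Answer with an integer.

1 → no match
2 → match
3 → match
4 → match
5 → match
6 → match
7 → match
8 → match
9 → match
Total matched: 8

8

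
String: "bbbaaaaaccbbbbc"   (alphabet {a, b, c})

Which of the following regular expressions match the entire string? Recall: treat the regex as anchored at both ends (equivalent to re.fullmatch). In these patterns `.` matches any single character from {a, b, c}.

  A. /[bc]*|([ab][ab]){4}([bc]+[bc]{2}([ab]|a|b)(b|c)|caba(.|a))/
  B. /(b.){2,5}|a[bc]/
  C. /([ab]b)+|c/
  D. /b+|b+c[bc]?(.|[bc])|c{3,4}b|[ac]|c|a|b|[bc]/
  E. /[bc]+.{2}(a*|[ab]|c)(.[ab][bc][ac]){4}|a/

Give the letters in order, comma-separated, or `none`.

A

A → match
B → no match
C → no match
D → no match
E → no match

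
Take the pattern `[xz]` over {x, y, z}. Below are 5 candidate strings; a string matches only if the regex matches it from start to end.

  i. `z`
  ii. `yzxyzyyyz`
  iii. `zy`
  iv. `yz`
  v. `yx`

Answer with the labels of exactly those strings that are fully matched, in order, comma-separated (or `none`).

i. `z` → match
ii. `yzxyzyyyz` → no match
iii. `zy` → no match
iv. `yz` → no match
v. `yx` → no match

i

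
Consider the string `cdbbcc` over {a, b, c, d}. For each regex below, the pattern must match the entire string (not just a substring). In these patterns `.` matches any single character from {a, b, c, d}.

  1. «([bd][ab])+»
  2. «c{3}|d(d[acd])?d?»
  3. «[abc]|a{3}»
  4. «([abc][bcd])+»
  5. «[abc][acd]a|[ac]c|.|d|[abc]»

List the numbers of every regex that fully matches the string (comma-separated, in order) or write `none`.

4

1 → no match
2 → no match
3 → no match
4 → match
5 → no match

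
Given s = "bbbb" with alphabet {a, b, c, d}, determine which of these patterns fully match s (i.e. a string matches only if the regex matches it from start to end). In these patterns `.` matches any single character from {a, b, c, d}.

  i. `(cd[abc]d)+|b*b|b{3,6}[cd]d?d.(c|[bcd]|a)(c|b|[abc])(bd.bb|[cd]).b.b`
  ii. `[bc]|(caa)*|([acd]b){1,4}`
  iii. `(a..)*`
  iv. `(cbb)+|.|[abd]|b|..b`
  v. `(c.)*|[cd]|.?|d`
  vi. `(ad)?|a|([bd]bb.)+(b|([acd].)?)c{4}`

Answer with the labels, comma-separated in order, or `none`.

i → match
ii → no match
iii → no match
iv → no match
v → no match
vi → no match

i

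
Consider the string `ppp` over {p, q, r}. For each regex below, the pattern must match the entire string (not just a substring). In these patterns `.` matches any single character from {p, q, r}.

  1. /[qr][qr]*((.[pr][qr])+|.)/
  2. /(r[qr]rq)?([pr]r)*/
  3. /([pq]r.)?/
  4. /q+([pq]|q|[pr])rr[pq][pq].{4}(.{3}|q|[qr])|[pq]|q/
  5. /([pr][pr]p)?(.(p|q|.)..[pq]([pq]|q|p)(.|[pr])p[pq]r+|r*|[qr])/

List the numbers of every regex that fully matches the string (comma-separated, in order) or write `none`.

5

1 → no match
2 → no match
3 → no match
4 → no match
5 → match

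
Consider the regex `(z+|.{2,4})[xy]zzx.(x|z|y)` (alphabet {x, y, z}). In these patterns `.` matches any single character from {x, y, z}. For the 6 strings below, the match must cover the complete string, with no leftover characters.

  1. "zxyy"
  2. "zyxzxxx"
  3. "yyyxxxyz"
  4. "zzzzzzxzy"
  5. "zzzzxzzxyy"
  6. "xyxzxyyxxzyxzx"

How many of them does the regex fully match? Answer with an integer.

1

1 → no match
2 → no match
3 → no match
4 → no match
5 → match
6 → no match
Total matched: 1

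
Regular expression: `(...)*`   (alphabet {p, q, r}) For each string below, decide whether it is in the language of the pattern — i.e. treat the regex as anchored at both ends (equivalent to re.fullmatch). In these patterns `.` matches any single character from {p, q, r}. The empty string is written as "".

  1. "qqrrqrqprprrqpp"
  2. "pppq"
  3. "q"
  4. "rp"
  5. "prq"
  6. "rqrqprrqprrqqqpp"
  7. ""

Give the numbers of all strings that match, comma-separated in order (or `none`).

1, 5, 7

1 → match
2 → no match
3 → no match
4 → no match
5 → match
6 → no match
7 → match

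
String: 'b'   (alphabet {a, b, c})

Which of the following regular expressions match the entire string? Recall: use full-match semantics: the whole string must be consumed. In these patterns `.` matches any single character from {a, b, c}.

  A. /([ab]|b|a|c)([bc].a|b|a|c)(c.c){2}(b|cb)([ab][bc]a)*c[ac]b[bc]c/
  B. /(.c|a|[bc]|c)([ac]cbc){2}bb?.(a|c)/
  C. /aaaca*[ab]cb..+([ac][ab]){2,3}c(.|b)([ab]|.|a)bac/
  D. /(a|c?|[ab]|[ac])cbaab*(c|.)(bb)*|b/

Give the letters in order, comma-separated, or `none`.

A → no match — must end with 'c'
B → no match
C → no match — must start with 'aaac'
D → match

D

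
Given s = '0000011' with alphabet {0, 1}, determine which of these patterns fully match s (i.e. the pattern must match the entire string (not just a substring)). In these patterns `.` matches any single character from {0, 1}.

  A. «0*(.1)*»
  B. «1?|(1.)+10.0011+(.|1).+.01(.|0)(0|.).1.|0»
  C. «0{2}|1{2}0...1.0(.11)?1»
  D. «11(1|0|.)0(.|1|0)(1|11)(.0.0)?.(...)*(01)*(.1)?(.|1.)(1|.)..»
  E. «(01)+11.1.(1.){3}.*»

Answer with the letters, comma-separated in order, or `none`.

A

A → match
B → no match
C → no match
D → no match — must start with '11'
E → no match — must start with '01'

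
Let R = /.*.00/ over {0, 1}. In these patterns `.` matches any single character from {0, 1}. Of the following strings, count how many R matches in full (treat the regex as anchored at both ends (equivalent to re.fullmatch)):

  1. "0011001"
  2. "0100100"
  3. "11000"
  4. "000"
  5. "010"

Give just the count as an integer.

1 → no match — must end with "00"
2 → match
3 → match
4 → match
5 → no match — must end with "00"
Total matched: 3

3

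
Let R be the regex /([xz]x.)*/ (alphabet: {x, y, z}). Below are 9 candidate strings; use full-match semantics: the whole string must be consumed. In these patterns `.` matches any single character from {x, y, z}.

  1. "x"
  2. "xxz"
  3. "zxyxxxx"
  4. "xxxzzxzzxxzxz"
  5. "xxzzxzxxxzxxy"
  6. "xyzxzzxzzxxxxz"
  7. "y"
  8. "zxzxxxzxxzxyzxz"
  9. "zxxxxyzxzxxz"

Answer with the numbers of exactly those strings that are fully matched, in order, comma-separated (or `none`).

2, 8, 9

1. "x" → no match
2. "xxz" → match
3. "zxyxxxx" → no match
4 → no match
5 → no match
6 → no match
7. "y" → no match
8 → match
9. "zxxxxyzxzxxz" → match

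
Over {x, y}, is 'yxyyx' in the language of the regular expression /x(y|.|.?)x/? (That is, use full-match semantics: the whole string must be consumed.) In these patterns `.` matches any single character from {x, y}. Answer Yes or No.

No

Every match must start with 'x', but 'yxyyx' does not.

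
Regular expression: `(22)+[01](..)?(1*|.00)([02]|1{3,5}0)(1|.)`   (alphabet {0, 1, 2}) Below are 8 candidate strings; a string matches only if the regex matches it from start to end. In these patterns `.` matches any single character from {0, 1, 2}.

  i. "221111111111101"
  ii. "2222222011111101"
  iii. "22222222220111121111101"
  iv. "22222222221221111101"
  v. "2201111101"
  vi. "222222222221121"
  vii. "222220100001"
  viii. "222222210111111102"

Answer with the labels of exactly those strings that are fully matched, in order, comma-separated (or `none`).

i, iv, v

i → match
ii → no match
iii → no match
iv → match
v → match
vi → no match
vii → no match
viii → no match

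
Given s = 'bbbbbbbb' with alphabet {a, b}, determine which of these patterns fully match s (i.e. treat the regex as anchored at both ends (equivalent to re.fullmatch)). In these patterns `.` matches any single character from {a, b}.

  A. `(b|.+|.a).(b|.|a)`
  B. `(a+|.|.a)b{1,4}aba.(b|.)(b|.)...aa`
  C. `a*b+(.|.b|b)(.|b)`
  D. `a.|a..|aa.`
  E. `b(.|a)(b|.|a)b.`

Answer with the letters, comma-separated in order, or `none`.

A, C

A → match
B → no match — must end with 'aa'
C → match
D → no match
E → no match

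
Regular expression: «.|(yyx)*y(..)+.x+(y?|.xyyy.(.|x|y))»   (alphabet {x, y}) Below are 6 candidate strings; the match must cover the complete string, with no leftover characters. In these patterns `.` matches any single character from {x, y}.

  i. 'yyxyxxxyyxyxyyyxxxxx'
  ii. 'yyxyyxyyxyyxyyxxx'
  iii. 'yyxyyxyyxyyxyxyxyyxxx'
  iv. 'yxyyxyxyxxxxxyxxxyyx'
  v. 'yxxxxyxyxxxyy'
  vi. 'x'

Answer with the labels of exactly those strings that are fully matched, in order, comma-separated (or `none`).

i → match
ii → match
iii → match
iv → no match
v → no match
vi → match

i, ii, iii, vi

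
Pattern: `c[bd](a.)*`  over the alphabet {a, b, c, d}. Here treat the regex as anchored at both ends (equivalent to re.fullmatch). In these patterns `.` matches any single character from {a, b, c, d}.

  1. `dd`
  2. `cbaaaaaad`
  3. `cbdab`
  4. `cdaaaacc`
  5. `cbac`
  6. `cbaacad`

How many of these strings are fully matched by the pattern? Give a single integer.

1 → no match — must start with `c`
2 → no match
3 → no match
4 → no match
5 → match
6 → no match
Total matched: 1

1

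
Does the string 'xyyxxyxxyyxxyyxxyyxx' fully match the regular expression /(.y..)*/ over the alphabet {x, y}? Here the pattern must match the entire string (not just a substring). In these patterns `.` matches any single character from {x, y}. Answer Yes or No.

Yes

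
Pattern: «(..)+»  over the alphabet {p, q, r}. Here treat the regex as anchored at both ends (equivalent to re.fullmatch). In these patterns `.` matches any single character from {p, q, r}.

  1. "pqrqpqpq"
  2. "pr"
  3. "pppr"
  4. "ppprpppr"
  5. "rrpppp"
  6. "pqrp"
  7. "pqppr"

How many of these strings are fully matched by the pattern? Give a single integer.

6

1 → match
2 → match
3 → match
4 → match
5 → match
6 → match
7 → no match
Total matched: 6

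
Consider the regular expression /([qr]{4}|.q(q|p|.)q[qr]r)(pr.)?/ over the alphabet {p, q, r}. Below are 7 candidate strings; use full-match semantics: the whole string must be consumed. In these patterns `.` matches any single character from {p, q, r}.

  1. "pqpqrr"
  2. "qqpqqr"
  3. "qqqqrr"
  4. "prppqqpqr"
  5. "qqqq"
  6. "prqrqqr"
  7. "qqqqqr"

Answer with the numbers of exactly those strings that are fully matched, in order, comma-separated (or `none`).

1, 2, 3, 5, 7

1. "pqpqrr" → match
2. "qqpqqr" → match
3. "qqqqrr" → match
4. "prppqqpqr" → no match
5. "qqqq" → match
6. "prqrqqr" → no match
7. "qqqqqr" → match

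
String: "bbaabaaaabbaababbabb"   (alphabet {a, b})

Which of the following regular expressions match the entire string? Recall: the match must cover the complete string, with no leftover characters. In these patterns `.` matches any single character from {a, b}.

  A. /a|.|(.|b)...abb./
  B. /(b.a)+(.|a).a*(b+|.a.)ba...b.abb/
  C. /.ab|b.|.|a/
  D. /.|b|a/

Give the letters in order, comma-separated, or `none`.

B

A → no match
B → match
C → no match
D → no match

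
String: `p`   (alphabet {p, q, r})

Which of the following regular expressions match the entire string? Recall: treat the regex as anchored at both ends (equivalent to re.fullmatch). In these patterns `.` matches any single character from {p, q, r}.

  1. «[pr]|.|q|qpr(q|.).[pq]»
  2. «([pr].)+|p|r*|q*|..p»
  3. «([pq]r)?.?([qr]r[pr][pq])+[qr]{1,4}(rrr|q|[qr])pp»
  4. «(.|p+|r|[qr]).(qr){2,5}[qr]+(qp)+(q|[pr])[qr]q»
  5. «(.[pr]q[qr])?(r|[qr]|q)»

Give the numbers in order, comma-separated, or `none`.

1, 2

1 → match
2 → match
3 → no match — must end with `pp`
4 → no match — must end with `q`
5 → no match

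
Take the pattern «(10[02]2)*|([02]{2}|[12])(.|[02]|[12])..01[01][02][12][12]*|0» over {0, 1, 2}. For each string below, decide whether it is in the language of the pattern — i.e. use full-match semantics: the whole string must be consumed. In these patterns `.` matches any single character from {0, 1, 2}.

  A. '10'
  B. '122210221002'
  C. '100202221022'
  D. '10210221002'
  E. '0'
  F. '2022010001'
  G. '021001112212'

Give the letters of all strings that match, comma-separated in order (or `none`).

E

A. '10' → no match
B. '122210221002' → no match
C. '100202221022' → no match
D. '10210221002' → no match
E. '0' → match
F. '2022010001' → no match
G. '021001112212' → no match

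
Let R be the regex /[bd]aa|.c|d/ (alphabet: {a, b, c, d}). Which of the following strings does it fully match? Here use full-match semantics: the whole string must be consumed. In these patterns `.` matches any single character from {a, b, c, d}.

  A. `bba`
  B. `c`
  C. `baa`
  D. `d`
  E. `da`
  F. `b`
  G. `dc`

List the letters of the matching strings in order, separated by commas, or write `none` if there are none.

A → no match
B → no match
C → match
D → match
E → no match
F → no match
G → match

C, D, G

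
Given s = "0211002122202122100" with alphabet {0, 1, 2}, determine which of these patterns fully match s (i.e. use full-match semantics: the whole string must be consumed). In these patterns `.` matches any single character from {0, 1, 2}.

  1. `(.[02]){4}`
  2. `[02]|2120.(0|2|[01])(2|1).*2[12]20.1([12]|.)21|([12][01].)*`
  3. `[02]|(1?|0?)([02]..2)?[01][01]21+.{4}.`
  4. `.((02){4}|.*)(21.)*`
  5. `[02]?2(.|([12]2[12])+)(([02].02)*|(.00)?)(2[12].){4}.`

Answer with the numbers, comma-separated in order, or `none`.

4, 5

1 → no match
2 → no match
3 → no match
4 → match
5 → match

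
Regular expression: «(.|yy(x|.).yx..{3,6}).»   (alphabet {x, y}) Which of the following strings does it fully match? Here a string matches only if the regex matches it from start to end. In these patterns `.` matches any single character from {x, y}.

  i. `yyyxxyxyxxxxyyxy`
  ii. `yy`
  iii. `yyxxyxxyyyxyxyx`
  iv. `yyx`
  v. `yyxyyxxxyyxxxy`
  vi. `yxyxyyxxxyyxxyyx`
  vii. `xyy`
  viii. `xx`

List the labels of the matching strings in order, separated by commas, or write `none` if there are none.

ii, v, viii

i → no match
ii. `yy` → match
iii → no match
iv. `yyx` → no match
v → match
vi → no match
vii. `xyy` → no match
viii. `xx` → match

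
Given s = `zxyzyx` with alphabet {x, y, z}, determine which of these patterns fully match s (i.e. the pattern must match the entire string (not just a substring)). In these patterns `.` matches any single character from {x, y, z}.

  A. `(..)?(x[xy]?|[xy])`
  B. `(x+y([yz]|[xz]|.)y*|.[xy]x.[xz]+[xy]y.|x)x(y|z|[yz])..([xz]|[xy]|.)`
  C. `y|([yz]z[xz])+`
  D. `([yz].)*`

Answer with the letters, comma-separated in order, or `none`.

A → no match
B → no match
C → no match
D → match

D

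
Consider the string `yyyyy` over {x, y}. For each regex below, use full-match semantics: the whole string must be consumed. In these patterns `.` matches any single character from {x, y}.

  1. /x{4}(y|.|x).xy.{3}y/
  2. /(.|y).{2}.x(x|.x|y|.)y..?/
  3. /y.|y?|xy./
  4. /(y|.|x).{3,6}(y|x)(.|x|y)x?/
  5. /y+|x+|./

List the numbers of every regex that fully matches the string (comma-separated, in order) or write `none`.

5

1 → no match — must start with `x`
2 → no match
3 → no match
4 → no match
5 → match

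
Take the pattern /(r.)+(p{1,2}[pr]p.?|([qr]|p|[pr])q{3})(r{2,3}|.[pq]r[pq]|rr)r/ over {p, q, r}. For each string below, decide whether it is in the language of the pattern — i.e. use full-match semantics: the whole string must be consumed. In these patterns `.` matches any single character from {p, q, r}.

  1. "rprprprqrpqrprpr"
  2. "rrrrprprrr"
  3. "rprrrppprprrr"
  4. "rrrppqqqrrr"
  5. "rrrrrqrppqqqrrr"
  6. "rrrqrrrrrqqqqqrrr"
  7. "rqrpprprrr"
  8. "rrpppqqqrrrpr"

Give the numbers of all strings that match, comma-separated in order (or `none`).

1 → no match
2 → match
3 → match
4 → match
5 → match
6 → match
7 → match
8 → no match

2, 3, 4, 5, 6, 7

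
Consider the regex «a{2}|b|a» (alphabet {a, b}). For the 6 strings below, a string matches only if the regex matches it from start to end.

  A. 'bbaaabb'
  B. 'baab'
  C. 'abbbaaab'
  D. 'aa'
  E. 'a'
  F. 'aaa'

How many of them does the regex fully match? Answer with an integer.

A → no match
B → no match
C → no match
D → match
E → match
F → no match
Total matched: 2

2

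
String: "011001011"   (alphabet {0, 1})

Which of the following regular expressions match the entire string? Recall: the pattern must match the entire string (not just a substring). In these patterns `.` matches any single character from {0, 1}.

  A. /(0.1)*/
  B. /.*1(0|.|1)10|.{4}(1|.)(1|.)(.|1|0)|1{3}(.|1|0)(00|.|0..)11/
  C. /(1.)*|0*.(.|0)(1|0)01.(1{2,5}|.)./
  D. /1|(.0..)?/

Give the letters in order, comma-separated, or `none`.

A → match
B → no match
C → match
D → no match

A, C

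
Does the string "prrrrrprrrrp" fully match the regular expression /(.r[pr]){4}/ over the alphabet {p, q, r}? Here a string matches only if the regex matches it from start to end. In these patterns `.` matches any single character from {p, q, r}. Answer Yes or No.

Yes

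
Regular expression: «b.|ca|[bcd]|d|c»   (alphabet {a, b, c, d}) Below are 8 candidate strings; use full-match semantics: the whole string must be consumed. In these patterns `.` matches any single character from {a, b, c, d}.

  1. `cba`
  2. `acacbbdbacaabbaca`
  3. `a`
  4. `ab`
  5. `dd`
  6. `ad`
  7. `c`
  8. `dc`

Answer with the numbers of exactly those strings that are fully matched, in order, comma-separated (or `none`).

7

1 → no match
2 → no match
3 → no match
4 → no match
5 → no match
6 → no match
7 → match
8 → no match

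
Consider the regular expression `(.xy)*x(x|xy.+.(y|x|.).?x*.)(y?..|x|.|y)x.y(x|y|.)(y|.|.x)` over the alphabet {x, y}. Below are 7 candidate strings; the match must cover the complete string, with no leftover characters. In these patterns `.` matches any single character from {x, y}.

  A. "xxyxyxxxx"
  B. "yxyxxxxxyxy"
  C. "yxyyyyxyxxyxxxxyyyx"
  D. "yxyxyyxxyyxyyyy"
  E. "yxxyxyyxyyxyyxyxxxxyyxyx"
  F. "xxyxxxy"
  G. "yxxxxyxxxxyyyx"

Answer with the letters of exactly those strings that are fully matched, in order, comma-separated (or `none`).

A → no match
B → match
C → no match
D → no match
E → no match
F → no match
G → no match

B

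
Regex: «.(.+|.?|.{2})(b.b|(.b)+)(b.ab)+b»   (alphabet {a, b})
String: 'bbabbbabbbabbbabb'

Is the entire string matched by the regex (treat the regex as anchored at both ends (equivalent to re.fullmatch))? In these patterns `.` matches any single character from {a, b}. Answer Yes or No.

Yes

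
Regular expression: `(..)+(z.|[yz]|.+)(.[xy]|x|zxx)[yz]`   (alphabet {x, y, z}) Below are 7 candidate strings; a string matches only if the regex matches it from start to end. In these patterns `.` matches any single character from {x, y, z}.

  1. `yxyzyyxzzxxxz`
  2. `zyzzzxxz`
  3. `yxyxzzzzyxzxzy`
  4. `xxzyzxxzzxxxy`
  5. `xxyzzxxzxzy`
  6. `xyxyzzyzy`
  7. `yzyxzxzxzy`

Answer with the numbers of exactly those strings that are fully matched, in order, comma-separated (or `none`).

1 → match
2. `zyzzzxxz` → match
3 → no match
4 → match
5. `xxyzzxxzxzy` → no match
6. `xyxyzzyzy` → no match
7. `yzyxzxzxzy` → no match

1, 2, 4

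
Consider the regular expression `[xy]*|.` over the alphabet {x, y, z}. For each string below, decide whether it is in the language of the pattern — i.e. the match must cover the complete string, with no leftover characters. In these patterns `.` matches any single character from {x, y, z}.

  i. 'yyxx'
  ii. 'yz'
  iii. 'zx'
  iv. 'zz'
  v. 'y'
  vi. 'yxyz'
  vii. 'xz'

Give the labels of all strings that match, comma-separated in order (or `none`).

i → match
ii → no match
iii → no match
iv → no match
v → match
vi → no match
vii → no match

i, v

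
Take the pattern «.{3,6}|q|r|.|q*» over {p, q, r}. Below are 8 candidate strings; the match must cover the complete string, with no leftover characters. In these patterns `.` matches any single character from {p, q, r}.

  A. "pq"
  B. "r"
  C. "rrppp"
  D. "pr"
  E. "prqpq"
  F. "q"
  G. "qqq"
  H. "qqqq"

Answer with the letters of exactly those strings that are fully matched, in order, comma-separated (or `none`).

A → no match
B → match
C → match
D → no match
E → match
F → match
G → match
H → match

B, C, E, F, G, H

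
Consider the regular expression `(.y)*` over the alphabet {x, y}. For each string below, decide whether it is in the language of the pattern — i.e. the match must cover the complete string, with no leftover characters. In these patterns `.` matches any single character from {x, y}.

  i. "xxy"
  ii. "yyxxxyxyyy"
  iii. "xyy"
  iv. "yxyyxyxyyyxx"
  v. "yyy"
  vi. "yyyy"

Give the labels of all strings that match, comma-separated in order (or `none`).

i → no match
ii → no match
iii → no match
iv → no match
v → no match
vi → match

vi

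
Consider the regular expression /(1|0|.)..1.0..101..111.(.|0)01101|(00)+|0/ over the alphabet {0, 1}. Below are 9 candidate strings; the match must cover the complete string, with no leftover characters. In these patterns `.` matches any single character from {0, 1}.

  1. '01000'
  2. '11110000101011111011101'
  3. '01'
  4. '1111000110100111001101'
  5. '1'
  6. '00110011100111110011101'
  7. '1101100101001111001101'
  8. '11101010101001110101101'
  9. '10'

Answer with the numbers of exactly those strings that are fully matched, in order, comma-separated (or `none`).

none

1 → no match
2 → no match
3 → no match
4 → no match
5 → no match
6 → no match
7 → no match
8 → no match
9 → no match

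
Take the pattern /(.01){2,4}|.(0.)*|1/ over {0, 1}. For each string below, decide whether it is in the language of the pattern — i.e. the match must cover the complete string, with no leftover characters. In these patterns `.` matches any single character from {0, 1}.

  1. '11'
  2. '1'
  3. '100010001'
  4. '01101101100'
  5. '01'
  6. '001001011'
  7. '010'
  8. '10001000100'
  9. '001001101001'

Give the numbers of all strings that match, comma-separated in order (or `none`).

2, 3, 8, 9

1 → no match
2 → match
3 → match
4 → no match
5 → no match
6 → no match
7 → no match
8 → match
9 → match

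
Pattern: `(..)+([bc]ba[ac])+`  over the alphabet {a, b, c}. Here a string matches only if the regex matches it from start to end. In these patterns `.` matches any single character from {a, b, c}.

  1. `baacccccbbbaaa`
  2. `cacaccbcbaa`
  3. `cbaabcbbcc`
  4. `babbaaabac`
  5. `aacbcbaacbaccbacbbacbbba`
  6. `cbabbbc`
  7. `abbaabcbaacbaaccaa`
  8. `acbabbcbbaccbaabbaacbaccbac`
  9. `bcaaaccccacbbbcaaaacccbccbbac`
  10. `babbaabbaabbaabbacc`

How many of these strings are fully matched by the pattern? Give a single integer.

0

1 → no match
2 → no match
3 → no match
4 → no match
5 → no match
6 → no match
7 → no match
8 → no match
9 → no match
10 → no match
Total matched: 0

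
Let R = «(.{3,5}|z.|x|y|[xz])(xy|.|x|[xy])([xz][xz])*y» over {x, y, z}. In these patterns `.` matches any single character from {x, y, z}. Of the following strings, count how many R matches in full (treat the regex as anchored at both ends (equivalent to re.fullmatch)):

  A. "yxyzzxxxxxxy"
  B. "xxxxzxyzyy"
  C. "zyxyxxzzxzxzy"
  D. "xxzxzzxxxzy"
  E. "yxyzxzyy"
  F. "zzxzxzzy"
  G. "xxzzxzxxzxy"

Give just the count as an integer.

5

A → match
B → no match
C → match
D → match
E → no match
F → match
G → match
Total matched: 5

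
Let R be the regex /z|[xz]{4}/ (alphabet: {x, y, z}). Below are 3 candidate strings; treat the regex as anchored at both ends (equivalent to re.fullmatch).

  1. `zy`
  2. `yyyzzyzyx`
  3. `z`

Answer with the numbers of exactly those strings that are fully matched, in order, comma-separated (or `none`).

3

1 → no match
2 → no match
3 → match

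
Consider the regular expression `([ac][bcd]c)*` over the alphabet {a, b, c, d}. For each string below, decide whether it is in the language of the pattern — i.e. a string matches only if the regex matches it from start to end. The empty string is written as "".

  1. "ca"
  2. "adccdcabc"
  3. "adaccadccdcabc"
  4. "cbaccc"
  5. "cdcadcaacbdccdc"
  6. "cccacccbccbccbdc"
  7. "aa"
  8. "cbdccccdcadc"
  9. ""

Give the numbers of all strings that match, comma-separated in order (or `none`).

1. "ca" → no match
2. "adccdcabc" → match
3 → no match
4. "cbaccc" → no match
5 → no match
6 → no match
7. "aa" → no match
8. "cbdccccdcadc" → no match
9. "" → match

2, 9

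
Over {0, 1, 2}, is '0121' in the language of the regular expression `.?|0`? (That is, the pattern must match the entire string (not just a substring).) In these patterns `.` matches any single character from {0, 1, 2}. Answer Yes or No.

No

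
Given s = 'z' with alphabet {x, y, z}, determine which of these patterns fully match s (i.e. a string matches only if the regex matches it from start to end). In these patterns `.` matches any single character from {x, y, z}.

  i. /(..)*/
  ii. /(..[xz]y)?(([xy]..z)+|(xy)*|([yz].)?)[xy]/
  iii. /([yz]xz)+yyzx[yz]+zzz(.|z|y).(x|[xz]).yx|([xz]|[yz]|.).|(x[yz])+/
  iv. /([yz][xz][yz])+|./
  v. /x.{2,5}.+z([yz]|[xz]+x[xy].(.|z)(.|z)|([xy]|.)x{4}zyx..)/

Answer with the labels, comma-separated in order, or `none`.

iv

i → no match
ii → no match
iii → no match
iv → match
v → no match — must start with 'x'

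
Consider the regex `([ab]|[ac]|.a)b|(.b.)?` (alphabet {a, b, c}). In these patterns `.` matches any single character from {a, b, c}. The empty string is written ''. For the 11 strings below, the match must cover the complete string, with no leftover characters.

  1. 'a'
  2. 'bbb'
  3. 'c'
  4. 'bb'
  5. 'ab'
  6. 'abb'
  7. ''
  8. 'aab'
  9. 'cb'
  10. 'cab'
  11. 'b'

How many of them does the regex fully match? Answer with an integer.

1 → no match
2 → match
3 → no match
4 → match
5 → match
6 → match
7 → match
8 → match
9 → match
10 → match
11 → no match
Total matched: 8

8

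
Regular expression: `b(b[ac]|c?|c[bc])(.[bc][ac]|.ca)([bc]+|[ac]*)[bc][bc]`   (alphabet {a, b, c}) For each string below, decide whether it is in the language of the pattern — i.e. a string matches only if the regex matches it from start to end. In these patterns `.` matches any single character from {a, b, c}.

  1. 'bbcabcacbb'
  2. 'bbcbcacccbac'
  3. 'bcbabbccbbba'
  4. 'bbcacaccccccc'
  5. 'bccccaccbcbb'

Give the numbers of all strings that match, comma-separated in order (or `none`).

1. 'bbcabcacbb' → match
2. 'bbcbcacccbac' → no match
3. 'bcbabbccbbba' → no match
4 → match
5. 'bccccaccbcbb' → match

1, 4, 5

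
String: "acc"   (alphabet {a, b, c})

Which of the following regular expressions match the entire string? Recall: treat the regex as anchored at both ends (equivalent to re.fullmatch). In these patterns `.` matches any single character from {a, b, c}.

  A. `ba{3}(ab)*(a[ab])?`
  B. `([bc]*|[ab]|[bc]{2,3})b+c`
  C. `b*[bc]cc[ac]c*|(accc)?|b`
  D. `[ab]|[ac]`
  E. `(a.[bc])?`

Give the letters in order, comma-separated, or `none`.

E

A → no match — must start with "ba"
B → no match — must end with "bc"
C → no match
D → no match
E → match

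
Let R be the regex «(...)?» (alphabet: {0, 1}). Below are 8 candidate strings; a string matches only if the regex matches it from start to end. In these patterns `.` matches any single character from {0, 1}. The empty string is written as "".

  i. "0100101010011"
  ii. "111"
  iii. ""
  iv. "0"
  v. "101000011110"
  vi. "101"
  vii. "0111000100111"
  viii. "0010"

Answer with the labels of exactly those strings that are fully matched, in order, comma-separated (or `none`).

ii, iii, vi

i → no match
ii → match
iii → match
iv → no match
v → no match
vi → match
vii → no match
viii → no match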